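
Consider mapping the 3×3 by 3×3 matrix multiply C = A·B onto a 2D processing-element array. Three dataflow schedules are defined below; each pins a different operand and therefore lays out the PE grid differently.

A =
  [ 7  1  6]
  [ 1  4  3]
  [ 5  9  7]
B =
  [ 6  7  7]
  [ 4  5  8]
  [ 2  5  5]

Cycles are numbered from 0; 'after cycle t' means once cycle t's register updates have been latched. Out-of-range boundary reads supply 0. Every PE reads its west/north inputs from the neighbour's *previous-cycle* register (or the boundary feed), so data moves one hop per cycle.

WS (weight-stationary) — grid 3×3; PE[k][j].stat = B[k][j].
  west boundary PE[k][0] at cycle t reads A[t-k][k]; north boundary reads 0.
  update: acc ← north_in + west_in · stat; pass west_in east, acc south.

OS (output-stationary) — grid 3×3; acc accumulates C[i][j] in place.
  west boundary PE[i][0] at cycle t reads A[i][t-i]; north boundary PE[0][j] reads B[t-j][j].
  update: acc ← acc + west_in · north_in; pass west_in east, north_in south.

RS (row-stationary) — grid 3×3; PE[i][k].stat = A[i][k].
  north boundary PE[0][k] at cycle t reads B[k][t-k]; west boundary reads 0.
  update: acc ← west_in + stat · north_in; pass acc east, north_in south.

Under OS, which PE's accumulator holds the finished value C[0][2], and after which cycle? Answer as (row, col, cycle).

(row, col, cycle) = (0, 2, 4)

Under OS, C[0][2] lands at PE[0][2]:
  @0  [0,2]  acc 0  |  →0  ↓0
  @1  [0,2]  acc 0  |  →0  ↓0
  @2  [0,2]  acc 49  |  →7  ↓7
  @3  [0,2]  acc 57  |  →1  ↓8
  @4  [0,2]  acc 87  |  →6  ↓5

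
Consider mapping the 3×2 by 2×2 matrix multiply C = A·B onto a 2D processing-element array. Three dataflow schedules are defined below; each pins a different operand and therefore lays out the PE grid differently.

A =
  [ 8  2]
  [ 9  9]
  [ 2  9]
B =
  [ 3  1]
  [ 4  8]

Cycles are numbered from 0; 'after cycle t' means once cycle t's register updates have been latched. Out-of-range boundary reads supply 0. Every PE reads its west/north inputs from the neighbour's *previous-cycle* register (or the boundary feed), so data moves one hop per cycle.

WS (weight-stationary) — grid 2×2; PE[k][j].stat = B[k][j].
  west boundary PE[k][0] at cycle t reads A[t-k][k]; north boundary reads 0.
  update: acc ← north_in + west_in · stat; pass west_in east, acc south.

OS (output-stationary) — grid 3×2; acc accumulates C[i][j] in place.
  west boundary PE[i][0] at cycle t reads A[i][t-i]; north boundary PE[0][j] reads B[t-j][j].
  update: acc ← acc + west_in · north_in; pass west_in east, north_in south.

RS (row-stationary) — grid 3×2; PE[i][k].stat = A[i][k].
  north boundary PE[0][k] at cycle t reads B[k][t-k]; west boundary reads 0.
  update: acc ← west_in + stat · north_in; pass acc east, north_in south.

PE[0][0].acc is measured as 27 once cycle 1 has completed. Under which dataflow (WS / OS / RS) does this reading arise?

dataflow = WS

Under WS (2×2), PE[0][0]:
  after 0 — PE[0][0] acc=24, pass-E 8, pass-S 24
  after 1 — PE[0][0] acc=27, pass-E 9, pass-S 27
Under OS (3×2), PE[0][0]:
  after 0 — PE[0][0] acc=24, pass-E 8, pass-S 3
  after 1 — PE[0][0] acc=32, pass-E 2, pass-S 4
Under RS (3×2), PE[0][0]:
  after 0 — PE[0][0] acc=24, pass-E 24, pass-S 3
  after 1 — PE[0][0] acc=8, pass-E 8, pass-S 1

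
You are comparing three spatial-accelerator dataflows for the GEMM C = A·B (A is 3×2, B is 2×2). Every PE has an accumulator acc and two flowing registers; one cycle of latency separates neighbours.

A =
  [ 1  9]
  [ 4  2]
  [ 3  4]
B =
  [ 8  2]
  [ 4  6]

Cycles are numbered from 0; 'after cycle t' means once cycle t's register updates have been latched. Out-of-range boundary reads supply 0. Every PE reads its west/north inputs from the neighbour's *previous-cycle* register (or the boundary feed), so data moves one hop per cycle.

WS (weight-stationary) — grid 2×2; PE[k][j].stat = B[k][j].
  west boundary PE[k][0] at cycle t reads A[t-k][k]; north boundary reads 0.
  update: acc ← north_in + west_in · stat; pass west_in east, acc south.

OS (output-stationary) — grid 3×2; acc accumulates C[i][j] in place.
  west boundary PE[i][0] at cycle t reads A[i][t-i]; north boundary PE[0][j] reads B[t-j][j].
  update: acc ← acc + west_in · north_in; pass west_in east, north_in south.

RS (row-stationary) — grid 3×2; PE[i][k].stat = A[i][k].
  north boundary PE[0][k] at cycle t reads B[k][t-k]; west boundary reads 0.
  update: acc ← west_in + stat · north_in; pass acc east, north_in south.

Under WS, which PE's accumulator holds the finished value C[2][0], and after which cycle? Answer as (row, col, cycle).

WS — PE[1][0] is where C[2][0] collects:
  t=0 PE[1][0]: acc=0 h=0 v=0
  t=1 PE[1][0]: acc=44 h=9 v=44
  t=2 PE[1][0]: acc=40 h=2 v=40
  t=3 PE[1][0]: acc=40 h=4 v=40

(row, col, cycle) = (1, 0, 3)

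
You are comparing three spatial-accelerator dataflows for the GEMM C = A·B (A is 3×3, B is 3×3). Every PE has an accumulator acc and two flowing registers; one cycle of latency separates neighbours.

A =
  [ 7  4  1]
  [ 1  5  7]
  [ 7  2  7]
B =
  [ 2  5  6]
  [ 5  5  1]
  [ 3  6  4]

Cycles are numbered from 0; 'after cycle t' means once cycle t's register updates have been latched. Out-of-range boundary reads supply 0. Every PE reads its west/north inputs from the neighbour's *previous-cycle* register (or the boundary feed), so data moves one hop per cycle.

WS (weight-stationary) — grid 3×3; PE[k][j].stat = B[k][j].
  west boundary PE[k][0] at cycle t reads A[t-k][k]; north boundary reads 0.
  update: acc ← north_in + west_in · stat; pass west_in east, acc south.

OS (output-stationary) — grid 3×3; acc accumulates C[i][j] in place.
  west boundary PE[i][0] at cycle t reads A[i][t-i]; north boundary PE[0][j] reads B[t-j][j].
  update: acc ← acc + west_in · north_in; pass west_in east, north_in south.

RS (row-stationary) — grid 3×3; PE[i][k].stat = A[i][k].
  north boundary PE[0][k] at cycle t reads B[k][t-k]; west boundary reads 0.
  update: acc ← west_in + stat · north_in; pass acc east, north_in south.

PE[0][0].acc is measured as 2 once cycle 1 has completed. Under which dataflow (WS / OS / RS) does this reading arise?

dataflow = WS

— WS: 3×3; PE[0][0] trace:
  @0  [0,0]  acc 14  |  →7  ↓14
  @1  [0,0]  acc 2  |  →1  ↓2
— OS: 3×3; PE[0][0] trace:
  @0  [0,0]  acc 14  |  →7  ↓2
  @1  [0,0]  acc 34  |  →4  ↓5
— RS: 3×3; PE[0][0] trace:
  @0  [0,0]  acc 14  |  →14  ↓2
  @1  [0,0]  acc 35  |  →35  ↓5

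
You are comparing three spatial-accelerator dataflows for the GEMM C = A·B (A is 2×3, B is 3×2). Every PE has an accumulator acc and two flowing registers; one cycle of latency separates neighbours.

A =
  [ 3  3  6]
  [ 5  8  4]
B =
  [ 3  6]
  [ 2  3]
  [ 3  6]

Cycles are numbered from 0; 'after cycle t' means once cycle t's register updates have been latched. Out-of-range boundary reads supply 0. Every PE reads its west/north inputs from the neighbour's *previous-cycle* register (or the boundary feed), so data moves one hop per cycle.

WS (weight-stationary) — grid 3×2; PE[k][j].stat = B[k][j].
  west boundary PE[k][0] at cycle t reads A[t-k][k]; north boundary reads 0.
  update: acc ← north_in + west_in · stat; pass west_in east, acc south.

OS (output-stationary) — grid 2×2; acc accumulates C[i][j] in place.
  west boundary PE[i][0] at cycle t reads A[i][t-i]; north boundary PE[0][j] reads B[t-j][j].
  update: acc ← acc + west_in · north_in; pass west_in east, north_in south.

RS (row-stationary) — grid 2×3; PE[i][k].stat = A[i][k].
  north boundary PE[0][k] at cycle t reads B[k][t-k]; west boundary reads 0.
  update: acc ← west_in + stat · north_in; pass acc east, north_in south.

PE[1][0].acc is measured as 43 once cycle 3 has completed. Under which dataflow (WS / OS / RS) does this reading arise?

WS [3×2] PE[1][0] across cycles:
  cycle 0: PE[1][0] → acc 0, east 0, south 0
  cycle 1: PE[1][0] → acc 15, east 3, south 15
  cycle 2: PE[1][0] → acc 31, east 8, south 31
  cycle 3: PE[1][0] → acc 0, east 0, south 0
OS [2×2] PE[1][0] across cycles:
  cycle 0: PE[1][0] → acc 0, east 0, south 0
  cycle 1: PE[1][0] → acc 15, east 5, south 3
  cycle 2: PE[1][0] → acc 31, east 8, south 2
  cycle 3: PE[1][0] → acc 43, east 4, south 3
RS [2×3] PE[1][0] across cycles:
  cycle 0: PE[1][0] → acc 0, east 0, south 0
  cycle 1: PE[1][0] → acc 15, east 15, south 3
  cycle 2: PE[1][0] → acc 30, east 30, south 6
  cycle 3: PE[1][0] → acc 0, east 0, south 0

dataflow = OS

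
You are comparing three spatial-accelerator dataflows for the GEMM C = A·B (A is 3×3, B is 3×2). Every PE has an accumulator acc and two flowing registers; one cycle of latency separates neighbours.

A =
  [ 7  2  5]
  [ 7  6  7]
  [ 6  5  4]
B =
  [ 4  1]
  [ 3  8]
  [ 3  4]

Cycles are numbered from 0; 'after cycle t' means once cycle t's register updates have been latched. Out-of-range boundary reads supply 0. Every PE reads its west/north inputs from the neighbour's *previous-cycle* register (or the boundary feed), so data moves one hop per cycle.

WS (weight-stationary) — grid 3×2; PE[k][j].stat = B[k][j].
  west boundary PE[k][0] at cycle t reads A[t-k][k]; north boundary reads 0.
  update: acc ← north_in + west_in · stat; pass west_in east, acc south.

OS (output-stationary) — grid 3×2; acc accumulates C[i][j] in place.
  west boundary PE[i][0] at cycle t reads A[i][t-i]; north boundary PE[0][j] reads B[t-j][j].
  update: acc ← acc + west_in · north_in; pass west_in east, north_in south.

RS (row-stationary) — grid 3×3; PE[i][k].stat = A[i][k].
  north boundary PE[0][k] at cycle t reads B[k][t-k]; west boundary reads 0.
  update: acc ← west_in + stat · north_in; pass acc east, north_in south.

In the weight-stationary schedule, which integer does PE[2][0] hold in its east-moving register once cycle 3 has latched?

register = 7

WS (3×2). Following PE[2][0] plus its west/north inputs:
  step 0 · PE1,0: acc=0; fwd→0 fwd↓0
  step 0 · PE2,0: acc=0; fwd→0 fwd↓0
  step 1 · PE1,0: acc=34; fwd→2 fwd↓34
  step 1 · PE2,0: acc=0; fwd→0 fwd↓0
  step 2 · PE1,0: acc=46; fwd→6 fwd↓46
  step 2 · PE2,0: acc=49; fwd→5 fwd↓49
  step 3 · PE1,0: acc=39; fwd→5 fwd↓39
  step 3 · PE2,0: acc=67; fwd→7 fwd↓67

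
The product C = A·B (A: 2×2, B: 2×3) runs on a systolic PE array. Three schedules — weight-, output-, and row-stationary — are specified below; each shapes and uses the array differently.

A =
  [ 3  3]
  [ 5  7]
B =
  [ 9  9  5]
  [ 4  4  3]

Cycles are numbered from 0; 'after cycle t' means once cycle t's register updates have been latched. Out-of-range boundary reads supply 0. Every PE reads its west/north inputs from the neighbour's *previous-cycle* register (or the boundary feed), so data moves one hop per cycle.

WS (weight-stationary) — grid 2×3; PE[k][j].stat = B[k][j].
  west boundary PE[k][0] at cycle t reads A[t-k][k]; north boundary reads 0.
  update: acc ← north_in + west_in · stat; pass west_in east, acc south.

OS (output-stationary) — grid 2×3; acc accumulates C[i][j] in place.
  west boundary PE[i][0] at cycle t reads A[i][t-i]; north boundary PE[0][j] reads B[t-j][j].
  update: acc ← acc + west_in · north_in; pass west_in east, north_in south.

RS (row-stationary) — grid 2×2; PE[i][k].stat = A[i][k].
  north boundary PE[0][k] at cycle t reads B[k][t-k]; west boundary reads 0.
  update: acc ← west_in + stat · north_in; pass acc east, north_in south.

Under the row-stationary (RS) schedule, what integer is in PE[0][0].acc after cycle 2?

PE[0][0].acc = 15

RS on a 2×2 grid — tracing PE[0][0] and its feeders:
  @0  [0,0]  acc 27  |  →27  ↓9
  @1  [0,0]  acc 27  |  →27  ↓9
  @2  [0,0]  acc 15  |  →15  ↓5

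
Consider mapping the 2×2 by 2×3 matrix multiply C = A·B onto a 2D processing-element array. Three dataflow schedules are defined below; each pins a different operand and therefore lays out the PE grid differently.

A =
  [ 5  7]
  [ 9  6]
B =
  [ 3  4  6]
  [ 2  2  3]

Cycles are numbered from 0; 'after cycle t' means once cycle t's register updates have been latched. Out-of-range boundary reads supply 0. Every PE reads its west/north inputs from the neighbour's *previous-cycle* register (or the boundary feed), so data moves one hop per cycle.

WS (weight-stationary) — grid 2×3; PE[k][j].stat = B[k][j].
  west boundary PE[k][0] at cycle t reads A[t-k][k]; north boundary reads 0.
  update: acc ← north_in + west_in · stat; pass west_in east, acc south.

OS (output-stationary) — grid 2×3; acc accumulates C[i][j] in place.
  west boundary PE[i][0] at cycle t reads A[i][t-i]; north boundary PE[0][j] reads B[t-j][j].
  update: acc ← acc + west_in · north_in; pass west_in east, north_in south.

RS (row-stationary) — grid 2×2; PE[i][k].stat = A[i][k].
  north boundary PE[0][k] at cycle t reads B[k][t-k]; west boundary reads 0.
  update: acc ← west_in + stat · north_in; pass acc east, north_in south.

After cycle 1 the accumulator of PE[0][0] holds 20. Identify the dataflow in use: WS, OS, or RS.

dataflow = RS

— WS: 2×3; PE[0][0] trace:
  cycle 0: PE[0][0] → acc 15, east 5, south 15
  cycle 1: PE[0][0] → acc 27, east 9, south 27
— OS: 2×3; PE[0][0] trace:
  cycle 0: PE[0][0] → acc 15, east 5, south 3
  cycle 1: PE[0][0] → acc 29, east 7, south 2
— RS: 2×2; PE[0][0] trace:
  cycle 0: PE[0][0] → acc 15, east 15, south 3
  cycle 1: PE[0][0] → acc 20, east 20, south 4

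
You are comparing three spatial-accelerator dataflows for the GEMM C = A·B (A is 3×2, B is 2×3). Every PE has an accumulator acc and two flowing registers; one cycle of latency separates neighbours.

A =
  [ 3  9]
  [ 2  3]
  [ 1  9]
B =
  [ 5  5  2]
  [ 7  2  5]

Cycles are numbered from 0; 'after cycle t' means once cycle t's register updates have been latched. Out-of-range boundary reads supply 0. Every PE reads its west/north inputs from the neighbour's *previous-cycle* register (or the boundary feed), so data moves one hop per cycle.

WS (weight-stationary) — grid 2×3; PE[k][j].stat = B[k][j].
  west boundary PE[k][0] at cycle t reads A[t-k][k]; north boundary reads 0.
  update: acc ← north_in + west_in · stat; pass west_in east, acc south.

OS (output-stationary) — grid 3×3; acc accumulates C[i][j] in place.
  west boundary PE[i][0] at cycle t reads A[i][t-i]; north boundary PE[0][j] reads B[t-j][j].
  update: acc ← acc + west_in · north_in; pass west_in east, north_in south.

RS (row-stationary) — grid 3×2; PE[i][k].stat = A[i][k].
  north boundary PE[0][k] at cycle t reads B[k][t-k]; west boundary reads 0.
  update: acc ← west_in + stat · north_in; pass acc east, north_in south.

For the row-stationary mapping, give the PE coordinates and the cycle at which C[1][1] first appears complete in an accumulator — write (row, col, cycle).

(row, col, cycle) = (1, 1, 3)

RS — PE[1][1] is where C[1][1] collects:
  [0] (1,1) acc=0 (h:0 v:0)
  [1] (1,1) acc=0 (h:0 v:0)
  [2] (1,1) acc=31 (h:31 v:7)
  [3] (1,1) acc=16 (h:16 v:2)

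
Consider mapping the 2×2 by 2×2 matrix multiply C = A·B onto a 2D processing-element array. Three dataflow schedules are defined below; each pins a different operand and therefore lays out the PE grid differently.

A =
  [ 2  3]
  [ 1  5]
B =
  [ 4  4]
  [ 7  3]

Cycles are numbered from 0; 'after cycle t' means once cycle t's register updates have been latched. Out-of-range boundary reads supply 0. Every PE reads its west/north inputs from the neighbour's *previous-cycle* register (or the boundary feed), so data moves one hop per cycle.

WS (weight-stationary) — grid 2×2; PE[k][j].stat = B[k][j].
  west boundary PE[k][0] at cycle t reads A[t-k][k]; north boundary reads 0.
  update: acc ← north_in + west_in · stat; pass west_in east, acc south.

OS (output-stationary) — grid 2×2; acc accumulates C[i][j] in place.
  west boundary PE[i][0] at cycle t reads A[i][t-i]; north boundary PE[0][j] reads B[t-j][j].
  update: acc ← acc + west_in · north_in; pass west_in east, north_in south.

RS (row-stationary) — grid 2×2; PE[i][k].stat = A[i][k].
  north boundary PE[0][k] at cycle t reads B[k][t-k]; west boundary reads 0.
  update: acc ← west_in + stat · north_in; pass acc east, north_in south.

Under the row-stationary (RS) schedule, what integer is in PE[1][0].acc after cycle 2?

PE[1][0].acc = 4

RS 2×2: PE[1][0] cycle-by-cycle (with neighbour feeds):
  [0] (0,0) acc=8 (h:8 v:4)
  [0] (1,0) acc=0 (h:0 v:0)
  [1] (0,0) acc=8 (h:8 v:4)
  [1] (1,0) acc=4 (h:4 v:4)
  [2] (0,0) acc=0 (h:0 v:0)
  [2] (1,0) acc=4 (h:4 v:4)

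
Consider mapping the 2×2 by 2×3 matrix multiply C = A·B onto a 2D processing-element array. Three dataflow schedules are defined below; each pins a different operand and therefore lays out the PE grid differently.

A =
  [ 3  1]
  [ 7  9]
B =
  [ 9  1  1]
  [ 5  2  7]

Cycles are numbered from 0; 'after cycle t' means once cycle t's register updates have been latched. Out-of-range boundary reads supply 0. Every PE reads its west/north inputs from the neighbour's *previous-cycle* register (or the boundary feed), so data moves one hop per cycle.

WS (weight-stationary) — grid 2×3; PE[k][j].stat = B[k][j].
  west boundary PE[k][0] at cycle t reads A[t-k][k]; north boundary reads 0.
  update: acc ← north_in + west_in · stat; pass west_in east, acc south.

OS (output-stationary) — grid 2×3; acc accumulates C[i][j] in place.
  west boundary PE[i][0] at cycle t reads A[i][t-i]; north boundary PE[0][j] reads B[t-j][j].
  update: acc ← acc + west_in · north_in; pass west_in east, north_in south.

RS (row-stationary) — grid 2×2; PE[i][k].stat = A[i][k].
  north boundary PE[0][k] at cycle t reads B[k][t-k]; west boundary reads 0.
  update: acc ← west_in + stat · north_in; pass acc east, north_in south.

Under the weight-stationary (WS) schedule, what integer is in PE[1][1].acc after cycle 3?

PE[1][1].acc = 25

Tracing WS — 2×3 array, target PE[1][1]:
  0: (0,1).acc=0  regs=<0,0>
  0: (1,0).acc=0  regs=<0,0>
  0: (1,1).acc=0  regs=<0,0>
  1: (0,1).acc=3  regs=<3,3>
  1: (1,0).acc=32  regs=<1,32>
  1: (1,1).acc=0  regs=<0,0>
  2: (0,1).acc=7  regs=<7,7>
  2: (1,0).acc=108  regs=<9,108>
  2: (1,1).acc=5  regs=<1,5>
  3: (0,1).acc=0  regs=<0,0>
  3: (1,0).acc=0  regs=<0,0>
  3: (1,1).acc=25  regs=<9,25>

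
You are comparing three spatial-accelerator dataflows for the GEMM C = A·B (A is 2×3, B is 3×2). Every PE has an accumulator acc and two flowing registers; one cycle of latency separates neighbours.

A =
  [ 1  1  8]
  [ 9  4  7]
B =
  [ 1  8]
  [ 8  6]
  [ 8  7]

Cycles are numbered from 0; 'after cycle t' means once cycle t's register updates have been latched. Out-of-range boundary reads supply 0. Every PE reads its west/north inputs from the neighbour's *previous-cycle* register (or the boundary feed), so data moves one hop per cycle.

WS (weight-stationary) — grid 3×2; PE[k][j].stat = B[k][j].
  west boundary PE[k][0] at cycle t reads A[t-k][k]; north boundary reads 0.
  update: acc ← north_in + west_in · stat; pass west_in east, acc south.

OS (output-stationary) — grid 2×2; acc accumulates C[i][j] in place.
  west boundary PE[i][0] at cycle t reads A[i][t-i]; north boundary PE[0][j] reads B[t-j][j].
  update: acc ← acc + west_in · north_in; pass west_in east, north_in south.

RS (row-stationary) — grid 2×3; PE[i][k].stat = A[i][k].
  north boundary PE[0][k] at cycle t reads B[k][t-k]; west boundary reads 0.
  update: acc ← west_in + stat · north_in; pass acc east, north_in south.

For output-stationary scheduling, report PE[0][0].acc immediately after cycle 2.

OS on a 2×2 grid — tracing PE[0][0] and its feeders:
  c0 r0c0: 1 / 1 / 1
  c1 r0c0: 9 / 1 / 8
  c2 r0c0: 73 / 8 / 8

PE[0][0].acc = 73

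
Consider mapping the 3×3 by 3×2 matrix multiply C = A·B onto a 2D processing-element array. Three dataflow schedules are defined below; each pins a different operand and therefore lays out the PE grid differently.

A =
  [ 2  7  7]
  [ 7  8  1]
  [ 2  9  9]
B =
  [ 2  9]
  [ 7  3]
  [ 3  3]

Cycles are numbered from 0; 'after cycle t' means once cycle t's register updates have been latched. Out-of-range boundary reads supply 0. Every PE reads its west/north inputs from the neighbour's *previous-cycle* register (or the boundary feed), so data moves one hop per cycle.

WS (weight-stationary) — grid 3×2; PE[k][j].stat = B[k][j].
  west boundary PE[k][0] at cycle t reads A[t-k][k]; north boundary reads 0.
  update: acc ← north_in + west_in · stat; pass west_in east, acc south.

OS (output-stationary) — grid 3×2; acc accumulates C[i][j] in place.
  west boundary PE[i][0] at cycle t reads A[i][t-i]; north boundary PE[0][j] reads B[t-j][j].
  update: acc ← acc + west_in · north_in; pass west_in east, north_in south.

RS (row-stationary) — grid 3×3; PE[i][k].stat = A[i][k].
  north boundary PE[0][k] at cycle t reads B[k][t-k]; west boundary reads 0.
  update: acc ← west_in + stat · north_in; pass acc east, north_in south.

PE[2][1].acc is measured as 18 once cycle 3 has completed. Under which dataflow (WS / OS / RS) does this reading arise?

dataflow = OS

WS (3×2 grid), PE[2][1]:
  [0] (2,1) acc=0 (h:0 v:0)
  [1] (2,1) acc=0 (h:0 v:0)
  [2] (2,1) acc=0 (h:0 v:0)
  [3] (2,1) acc=60 (h:7 v:60)
OS (3×2 grid), PE[2][1]:
  [0] (2,1) acc=0 (h:0 v:0)
  [1] (2,1) acc=0 (h:0 v:0)
  [2] (2,1) acc=0 (h:0 v:0)
  [3] (2,1) acc=18 (h:2 v:9)
RS (3×3 grid), PE[2][1]:
  [0] (2,1) acc=0 (h:0 v:0)
  [1] (2,1) acc=0 (h:0 v:0)
  [2] (2,1) acc=0 (h:0 v:0)
  [3] (2,1) acc=67 (h:67 v:7)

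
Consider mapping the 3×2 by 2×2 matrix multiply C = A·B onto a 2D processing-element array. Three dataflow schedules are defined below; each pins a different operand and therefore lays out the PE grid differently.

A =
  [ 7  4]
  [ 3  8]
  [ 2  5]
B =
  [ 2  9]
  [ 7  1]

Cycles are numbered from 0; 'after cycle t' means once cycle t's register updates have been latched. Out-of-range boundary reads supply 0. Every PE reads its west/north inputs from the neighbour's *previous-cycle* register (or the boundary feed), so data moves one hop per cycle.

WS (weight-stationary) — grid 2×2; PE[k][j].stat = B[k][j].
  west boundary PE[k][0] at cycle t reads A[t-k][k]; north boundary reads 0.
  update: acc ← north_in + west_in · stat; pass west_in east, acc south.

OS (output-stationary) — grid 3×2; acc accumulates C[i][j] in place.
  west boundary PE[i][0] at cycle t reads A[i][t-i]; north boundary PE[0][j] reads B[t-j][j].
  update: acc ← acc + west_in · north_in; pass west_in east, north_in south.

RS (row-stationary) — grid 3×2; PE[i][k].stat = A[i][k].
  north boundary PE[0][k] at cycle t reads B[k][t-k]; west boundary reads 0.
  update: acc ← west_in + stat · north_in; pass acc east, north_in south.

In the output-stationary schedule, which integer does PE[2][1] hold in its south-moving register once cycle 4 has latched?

register = 1

OS on a 3×2 grid — tracing PE[2][1] and its feeders:
  cycle 0: PE[1][1] → acc 0, east 0, south 0
  cycle 0: PE[2][0] → acc 0, east 0, south 0
  cycle 0: PE[2][1] → acc 0, east 0, south 0
  cycle 1: PE[1][1] → acc 0, east 0, south 0
  cycle 1: PE[2][0] → acc 0, east 0, south 0
  cycle 1: PE[2][1] → acc 0, east 0, south 0
  cycle 2: PE[1][1] → acc 27, east 3, south 9
  cycle 2: PE[2][0] → acc 4, east 2, south 2
  cycle 2: PE[2][1] → acc 0, east 0, south 0
  cycle 3: PE[1][1] → acc 35, east 8, south 1
  cycle 3: PE[2][0] → acc 39, east 5, south 7
  cycle 3: PE[2][1] → acc 18, east 2, south 9
  cycle 4: PE[1][1] → acc 35, east 0, south 0
  cycle 4: PE[2][0] → acc 39, east 0, south 0
  cycle 4: PE[2][1] → acc 23, east 5, south 1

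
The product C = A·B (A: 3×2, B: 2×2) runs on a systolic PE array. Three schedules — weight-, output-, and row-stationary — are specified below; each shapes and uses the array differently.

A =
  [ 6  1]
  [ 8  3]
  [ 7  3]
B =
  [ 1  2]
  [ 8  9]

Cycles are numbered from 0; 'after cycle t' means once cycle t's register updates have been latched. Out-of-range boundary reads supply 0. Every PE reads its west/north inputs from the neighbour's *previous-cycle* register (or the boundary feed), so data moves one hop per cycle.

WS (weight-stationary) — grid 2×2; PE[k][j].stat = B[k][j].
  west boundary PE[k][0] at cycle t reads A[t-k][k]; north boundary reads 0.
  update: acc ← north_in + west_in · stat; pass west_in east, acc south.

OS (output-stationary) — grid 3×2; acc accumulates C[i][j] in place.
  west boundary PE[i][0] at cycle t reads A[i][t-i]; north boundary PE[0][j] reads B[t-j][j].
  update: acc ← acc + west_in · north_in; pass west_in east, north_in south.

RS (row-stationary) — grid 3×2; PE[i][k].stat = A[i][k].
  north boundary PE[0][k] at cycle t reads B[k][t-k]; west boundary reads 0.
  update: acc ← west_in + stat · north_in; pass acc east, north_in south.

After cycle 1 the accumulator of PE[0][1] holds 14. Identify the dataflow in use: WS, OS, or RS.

dataflow = RS

— WS: 2×2; PE[0][1] trace:
  0: (0,1).acc=0  regs=<0,0>
  1: (0,1).acc=12  regs=<6,12>
— OS: 3×2; PE[0][1] trace:
  0: (0,1).acc=0  regs=<0,0>
  1: (0,1).acc=12  regs=<6,2>
— RS: 3×2; PE[0][1] trace:
  0: (0,1).acc=0  regs=<0,0>
  1: (0,1).acc=14  regs=<14,8>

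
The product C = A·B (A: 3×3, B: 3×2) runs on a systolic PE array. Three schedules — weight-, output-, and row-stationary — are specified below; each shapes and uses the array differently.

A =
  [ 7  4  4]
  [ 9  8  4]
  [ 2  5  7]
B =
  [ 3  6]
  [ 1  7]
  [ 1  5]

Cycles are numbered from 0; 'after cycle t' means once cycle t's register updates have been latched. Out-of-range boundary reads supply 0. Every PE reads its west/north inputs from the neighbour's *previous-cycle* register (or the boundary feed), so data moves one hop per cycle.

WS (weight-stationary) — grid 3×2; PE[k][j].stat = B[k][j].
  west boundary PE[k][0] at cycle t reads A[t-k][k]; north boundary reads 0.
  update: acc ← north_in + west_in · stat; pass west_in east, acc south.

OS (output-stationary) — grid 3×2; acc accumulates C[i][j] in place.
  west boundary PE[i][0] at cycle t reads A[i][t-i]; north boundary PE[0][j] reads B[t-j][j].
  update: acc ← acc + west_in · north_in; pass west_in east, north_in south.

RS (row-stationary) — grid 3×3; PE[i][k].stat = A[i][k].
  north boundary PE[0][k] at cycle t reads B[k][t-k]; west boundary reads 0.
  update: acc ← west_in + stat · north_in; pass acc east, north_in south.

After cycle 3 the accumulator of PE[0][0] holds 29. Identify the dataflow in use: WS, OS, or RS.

dataflow = OS

WS (3×2 grid), PE[0][0]:
  @0  [0,0]  acc 21  |  →7  ↓21
  @1  [0,0]  acc 27  |  →9  ↓27
  @2  [0,0]  acc 6  |  →2  ↓6
  @3  [0,0]  acc 0  |  →0  ↓0
OS (3×2 grid), PE[0][0]:
  @0  [0,0]  acc 21  |  →7  ↓3
  @1  [0,0]  acc 25  |  →4  ↓1
  @2  [0,0]  acc 29  |  →4  ↓1
  @3  [0,0]  acc 29  |  →0  ↓0
RS (3×3 grid), PE[0][0]:
  @0  [0,0]  acc 21  |  →21  ↓3
  @1  [0,0]  acc 42  |  →42  ↓6
  @2  [0,0]  acc 0  |  →0  ↓0
  @3  [0,0]  acc 0  |  →0  ↓0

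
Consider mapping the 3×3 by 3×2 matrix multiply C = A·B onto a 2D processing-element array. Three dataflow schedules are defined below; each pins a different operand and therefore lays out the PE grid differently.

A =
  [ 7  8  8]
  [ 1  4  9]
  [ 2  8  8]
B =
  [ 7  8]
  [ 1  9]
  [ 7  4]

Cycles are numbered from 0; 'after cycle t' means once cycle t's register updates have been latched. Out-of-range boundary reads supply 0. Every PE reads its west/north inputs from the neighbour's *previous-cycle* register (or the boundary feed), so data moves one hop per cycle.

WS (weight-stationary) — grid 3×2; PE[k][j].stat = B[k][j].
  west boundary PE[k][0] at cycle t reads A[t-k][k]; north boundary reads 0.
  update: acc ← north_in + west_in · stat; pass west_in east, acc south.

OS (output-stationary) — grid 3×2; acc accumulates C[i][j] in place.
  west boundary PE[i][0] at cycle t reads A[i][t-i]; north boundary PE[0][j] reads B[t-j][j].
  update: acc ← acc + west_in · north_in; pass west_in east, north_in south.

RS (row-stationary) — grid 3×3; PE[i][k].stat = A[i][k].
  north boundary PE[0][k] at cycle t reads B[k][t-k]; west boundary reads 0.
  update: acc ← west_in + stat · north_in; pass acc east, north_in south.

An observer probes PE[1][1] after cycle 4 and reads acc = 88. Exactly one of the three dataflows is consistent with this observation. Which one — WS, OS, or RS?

WS (3×2 grid), PE[1][1]:
  0: (1,1).acc=0  regs=<0,0>
  1: (1,1).acc=0  regs=<0,0>
  2: (1,1).acc=128  regs=<8,128>
  3: (1,1).acc=44  regs=<4,44>
  4: (1,1).acc=88  regs=<8,88>
OS (3×2 grid), PE[1][1]:
  0: (1,1).acc=0  regs=<0,0>
  1: (1,1).acc=0  regs=<0,0>
  2: (1,1).acc=8  regs=<1,8>
  3: (1,1).acc=44  regs=<4,9>
  4: (1,1).acc=80  regs=<9,4>
RS (3×3 grid), PE[1][1]:
  0: (1,1).acc=0  regs=<0,0>
  1: (1,1).acc=0  regs=<0,0>
  2: (1,1).acc=11  regs=<11,1>
  3: (1,1).acc=44  regs=<44,9>
  4: (1,1).acc=0  regs=<0,0>

dataflow = WS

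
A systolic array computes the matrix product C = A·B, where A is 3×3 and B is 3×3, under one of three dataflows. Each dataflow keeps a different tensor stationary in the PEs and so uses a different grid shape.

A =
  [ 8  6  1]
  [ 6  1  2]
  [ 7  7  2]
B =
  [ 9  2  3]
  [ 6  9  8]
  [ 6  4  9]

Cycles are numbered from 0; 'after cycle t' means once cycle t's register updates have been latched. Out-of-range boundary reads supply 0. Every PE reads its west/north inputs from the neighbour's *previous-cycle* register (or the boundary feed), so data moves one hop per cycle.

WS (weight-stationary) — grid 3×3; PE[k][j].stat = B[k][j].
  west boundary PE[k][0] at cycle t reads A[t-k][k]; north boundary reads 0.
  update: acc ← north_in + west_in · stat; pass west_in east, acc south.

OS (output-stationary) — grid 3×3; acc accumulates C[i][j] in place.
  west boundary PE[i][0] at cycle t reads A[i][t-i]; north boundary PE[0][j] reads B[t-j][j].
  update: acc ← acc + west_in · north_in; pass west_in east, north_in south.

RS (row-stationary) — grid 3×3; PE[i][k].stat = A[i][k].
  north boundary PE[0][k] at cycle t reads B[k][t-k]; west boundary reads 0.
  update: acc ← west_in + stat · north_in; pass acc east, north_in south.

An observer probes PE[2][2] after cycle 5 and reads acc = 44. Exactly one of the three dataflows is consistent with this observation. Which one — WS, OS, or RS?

dataflow = WS

WS [3×3] PE[2][2] across cycles:
  after 0 — PE[2][2] acc=0, pass-E 0, pass-S 0
  after 1 — PE[2][2] acc=0, pass-E 0, pass-S 0
  after 2 — PE[2][2] acc=0, pass-E 0, pass-S 0
  after 3 — PE[2][2] acc=0, pass-E 0, pass-S 0
  after 4 — PE[2][2] acc=81, pass-E 1, pass-S 81
  after 5 — PE[2][2] acc=44, pass-E 2, pass-S 44
OS [3×3] PE[2][2] across cycles:
  after 0 — PE[2][2] acc=0, pass-E 0, pass-S 0
  after 1 — PE[2][2] acc=0, pass-E 0, pass-S 0
  after 2 — PE[2][2] acc=0, pass-E 0, pass-S 0
  after 3 — PE[2][2] acc=0, pass-E 0, pass-S 0
  after 4 — PE[2][2] acc=21, pass-E 7, pass-S 3
  after 5 — PE[2][2] acc=77, pass-E 7, pass-S 8
RS [3×3] PE[2][2] across cycles:
  after 0 — PE[2][2] acc=0, pass-E 0, pass-S 0
  after 1 — PE[2][2] acc=0, pass-E 0, pass-S 0
  after 2 — PE[2][2] acc=0, pass-E 0, pass-S 0
  after 3 — PE[2][2] acc=0, pass-E 0, pass-S 0
  after 4 — PE[2][2] acc=117, pass-E 117, pass-S 6
  after 5 — PE[2][2] acc=85, pass-E 85, pass-S 4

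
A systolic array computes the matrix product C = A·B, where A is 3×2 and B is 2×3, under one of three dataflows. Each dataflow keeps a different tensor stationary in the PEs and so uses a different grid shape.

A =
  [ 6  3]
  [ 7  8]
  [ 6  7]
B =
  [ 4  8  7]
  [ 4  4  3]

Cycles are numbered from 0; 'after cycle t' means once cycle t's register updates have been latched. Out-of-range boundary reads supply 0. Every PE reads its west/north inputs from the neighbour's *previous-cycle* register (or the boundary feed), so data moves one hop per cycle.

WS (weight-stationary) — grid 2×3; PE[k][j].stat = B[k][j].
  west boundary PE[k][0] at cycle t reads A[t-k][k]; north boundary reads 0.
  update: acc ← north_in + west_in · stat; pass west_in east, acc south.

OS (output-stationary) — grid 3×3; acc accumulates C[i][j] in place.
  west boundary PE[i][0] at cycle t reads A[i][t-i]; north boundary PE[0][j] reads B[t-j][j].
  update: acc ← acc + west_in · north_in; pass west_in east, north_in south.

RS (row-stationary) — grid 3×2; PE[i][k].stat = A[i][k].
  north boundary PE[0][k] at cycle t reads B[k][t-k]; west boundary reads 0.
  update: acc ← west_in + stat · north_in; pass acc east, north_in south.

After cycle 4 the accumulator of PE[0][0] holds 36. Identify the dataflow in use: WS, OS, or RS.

dataflow = OS

Under WS (2×3), PE[0][0]:
  0: (0,0).acc=24  regs=<6,24>
  1: (0,0).acc=28  regs=<7,28>
  2: (0,0).acc=24  regs=<6,24>
  3: (0,0).acc=0  regs=<0,0>
  4: (0,0).acc=0  regs=<0,0>
Under OS (3×3), PE[0][0]:
  0: (0,0).acc=24  regs=<6,4>
  1: (0,0).acc=36  regs=<3,4>
  2: (0,0).acc=36  regs=<0,0>
  3: (0,0).acc=36  regs=<0,0>
  4: (0,0).acc=36  regs=<0,0>
Under RS (3×2), PE[0][0]:
  0: (0,0).acc=24  regs=<24,4>
  1: (0,0).acc=48  regs=<48,8>
  2: (0,0).acc=42  regs=<42,7>
  3: (0,0).acc=0  regs=<0,0>
  4: (0,0).acc=0  regs=<0,0>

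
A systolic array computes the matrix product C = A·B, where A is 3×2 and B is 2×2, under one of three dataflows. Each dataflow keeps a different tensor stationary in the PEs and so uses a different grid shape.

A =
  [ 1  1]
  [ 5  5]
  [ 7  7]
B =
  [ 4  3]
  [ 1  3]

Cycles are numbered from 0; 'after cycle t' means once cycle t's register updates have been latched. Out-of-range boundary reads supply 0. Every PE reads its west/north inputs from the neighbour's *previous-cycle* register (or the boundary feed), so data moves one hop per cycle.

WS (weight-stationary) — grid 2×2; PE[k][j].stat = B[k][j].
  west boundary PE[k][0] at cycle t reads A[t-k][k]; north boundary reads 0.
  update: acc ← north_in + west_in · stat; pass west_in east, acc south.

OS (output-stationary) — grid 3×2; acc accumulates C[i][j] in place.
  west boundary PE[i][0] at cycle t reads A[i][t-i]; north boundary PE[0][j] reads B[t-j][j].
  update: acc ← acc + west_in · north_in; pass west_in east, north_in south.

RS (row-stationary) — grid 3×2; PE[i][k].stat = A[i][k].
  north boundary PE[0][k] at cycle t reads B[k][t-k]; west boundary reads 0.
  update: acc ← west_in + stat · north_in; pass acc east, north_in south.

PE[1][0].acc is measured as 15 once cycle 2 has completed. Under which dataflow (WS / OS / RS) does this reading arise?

Under WS (2×2), PE[1][0]:
  [0] (1,0) acc=0 (h:0 v:0)
  [1] (1,0) acc=5 (h:1 v:5)
  [2] (1,0) acc=25 (h:5 v:25)
Under OS (3×2), PE[1][0]:
  [0] (1,0) acc=0 (h:0 v:0)
  [1] (1,0) acc=20 (h:5 v:4)
  [2] (1,0) acc=25 (h:5 v:1)
Under RS (3×2), PE[1][0]:
  [0] (1,0) acc=0 (h:0 v:0)
  [1] (1,0) acc=20 (h:20 v:4)
  [2] (1,0) acc=15 (h:15 v:3)

dataflow = RS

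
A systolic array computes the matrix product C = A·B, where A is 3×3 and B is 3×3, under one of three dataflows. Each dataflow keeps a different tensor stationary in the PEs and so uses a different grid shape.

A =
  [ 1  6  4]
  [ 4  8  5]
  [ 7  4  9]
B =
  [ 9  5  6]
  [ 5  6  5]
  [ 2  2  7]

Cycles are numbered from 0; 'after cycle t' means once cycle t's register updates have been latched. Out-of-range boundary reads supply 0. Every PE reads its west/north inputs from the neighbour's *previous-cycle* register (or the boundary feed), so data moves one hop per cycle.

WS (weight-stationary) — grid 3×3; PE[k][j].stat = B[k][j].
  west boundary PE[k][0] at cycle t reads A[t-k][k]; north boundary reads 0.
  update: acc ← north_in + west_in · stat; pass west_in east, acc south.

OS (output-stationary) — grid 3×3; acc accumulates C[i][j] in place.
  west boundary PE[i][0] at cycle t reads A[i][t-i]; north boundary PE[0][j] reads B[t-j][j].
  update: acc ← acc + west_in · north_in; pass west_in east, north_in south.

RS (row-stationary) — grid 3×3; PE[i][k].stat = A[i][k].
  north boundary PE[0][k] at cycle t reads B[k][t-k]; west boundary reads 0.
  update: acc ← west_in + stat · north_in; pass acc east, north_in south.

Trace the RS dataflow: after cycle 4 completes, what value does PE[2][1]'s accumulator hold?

PE[2][1].acc = 59

Tracing RS — 3×3 array, target PE[2][1]:
  after 0 — PE[1][1] acc=0, pass-E 0, pass-S 0
  after 0 — PE[2][0] acc=0, pass-E 0, pass-S 0
  after 0 — PE[2][1] acc=0, pass-E 0, pass-S 0
  after 1 — PE[1][1] acc=0, pass-E 0, pass-S 0
  after 1 — PE[2][0] acc=0, pass-E 0, pass-S 0
  after 1 — PE[2][1] acc=0, pass-E 0, pass-S 0
  after 2 — PE[1][1] acc=76, pass-E 76, pass-S 5
  after 2 — PE[2][0] acc=63, pass-E 63, pass-S 9
  after 2 — PE[2][1] acc=0, pass-E 0, pass-S 0
  after 3 — PE[1][1] acc=68, pass-E 68, pass-S 6
  after 3 — PE[2][0] acc=35, pass-E 35, pass-S 5
  after 3 — PE[2][1] acc=83, pass-E 83, pass-S 5
  after 4 — PE[1][1] acc=64, pass-E 64, pass-S 5
  after 4 — PE[2][0] acc=42, pass-E 42, pass-S 6
  after 4 — PE[2][1] acc=59, pass-E 59, pass-S 6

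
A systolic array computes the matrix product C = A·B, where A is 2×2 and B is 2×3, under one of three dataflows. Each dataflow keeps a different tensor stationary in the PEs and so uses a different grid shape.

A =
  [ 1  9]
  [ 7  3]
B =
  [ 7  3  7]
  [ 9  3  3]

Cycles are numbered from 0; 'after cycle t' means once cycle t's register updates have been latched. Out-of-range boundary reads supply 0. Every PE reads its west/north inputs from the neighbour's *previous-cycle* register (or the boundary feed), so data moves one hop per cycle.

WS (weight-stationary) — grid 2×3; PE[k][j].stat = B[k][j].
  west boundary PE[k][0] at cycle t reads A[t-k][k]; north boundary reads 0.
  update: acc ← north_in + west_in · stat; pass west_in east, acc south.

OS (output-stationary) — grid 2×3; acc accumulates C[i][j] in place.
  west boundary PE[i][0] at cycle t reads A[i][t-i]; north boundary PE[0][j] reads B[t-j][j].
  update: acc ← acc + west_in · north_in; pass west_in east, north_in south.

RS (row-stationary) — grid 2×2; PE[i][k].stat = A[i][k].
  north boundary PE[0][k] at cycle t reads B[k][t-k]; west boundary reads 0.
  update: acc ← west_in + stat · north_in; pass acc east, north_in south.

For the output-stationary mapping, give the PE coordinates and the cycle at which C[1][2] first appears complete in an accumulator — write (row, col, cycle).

(row, col, cycle) = (1, 2, 4)

OS: C[1][2] accumulates in PE[1][2]:
  0: (1,2).acc=0  regs=<0,0>
  1: (1,2).acc=0  regs=<0,0>
  2: (1,2).acc=0  regs=<0,0>
  3: (1,2).acc=49  regs=<7,7>
  4: (1,2).acc=58  regs=<3,3>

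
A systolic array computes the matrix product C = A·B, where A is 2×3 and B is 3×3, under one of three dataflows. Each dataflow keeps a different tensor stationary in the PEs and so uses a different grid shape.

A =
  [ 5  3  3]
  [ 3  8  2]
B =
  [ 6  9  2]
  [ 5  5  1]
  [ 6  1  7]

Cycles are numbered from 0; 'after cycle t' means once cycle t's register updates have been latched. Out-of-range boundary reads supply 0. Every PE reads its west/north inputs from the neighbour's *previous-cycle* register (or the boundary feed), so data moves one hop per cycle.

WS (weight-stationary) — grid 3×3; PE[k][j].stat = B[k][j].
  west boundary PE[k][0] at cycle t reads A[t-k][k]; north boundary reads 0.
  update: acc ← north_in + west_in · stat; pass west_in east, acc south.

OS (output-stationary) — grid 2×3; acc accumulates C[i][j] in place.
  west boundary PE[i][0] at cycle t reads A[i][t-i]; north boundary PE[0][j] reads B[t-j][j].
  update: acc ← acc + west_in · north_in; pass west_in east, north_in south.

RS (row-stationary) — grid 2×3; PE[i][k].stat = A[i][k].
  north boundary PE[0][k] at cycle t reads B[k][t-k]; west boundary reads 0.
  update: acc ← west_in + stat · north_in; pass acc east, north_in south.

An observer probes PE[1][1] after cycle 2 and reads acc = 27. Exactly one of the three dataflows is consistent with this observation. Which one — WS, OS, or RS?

dataflow = OS

WS (3×3 grid), PE[1][1]:
  [0] (1,1) acc=0 (h:0 v:0)
  [1] (1,1) acc=0 (h:0 v:0)
  [2] (1,1) acc=60 (h:3 v:60)
OS (2×3 grid), PE[1][1]:
  [0] (1,1) acc=0 (h:0 v:0)
  [1] (1,1) acc=0 (h:0 v:0)
  [2] (1,1) acc=27 (h:3 v:9)
RS (2×3 grid), PE[1][1]:
  [0] (1,1) acc=0 (h:0 v:0)
  [1] (1,1) acc=0 (h:0 v:0)
  [2] (1,1) acc=58 (h:58 v:5)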